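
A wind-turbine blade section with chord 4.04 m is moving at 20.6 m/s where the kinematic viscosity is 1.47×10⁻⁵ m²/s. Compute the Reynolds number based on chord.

Re = v·c/ν = 20.6 × 4.04 / (1.47×10⁻⁵) = 5.66×10^6

Re = 5.66×10^6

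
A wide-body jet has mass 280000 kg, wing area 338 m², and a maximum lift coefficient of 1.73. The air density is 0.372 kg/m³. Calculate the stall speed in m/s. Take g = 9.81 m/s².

V_stall = 159 m/s

At stall, lift equals weight: L = W = m·g = 280000 × 9.81 = 2.747×10^6 N.
V_stall = √(2W/(ρ·S·CL,max)) = √(2 × 2.747×10^6 / (0.372 × 338 × 1.73))
V_stall = √25260 = 159 m/s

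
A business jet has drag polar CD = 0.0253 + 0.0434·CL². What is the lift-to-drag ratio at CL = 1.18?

L/D = 13.8

CD = 0.0253 + 0.0434 × 1.18² = 0.08573
L/D = CL/CD = 1.18 / 0.08573 = 13.8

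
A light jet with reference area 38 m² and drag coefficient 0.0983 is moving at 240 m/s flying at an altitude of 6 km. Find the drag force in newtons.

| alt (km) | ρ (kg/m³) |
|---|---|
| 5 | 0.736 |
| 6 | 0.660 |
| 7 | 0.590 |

D = 71000 N

At 6 km, from the table: ρ = 0.660 kg/m³.
D = ½ρv²S·CD = ½ × 0.66 × 240² × 38 × 0.0983 = 71000 N ≈ 71 kN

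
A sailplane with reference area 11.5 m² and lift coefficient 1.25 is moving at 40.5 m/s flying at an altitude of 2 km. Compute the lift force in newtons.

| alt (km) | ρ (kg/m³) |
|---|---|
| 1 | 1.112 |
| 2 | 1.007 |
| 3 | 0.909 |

At 2 km, from the table: ρ = 1.007 kg/m³.
L = ½ρv²S·CL = ½ × 1.007 × 40.5² × 11.5 × 1.25 = 11900 N ≈ 11.9 kN

L = 11900 N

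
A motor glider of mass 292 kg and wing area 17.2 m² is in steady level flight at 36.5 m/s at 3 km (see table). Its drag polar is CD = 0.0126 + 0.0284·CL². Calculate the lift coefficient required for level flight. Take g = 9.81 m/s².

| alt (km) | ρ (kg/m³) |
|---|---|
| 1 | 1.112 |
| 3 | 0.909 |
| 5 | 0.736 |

CL = 0.275

At 3 km, from the table: ρ = 0.909 kg/m³.
In steady level flight, lift balances weight: W = mg = 292 × 9.81 = 2864.5 N.
q = ½ρv² = ½ × 0.909 × 36.5² = 605.5 Pa.
CL = W/(q·S) = 2864.5 / (605.5 × 17.2) = 0.275.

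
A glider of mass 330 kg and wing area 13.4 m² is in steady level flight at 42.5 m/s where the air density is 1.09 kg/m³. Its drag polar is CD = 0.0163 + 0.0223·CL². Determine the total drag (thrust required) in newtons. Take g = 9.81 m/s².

Level flight ⇒ L = W = m·g = 330 × 9.81 = 3237.3 N.
q = ½ρv² = ½ × 1.09 × 42.5² = 984.4 Pa.
Required CL = L/(qS) = 3237.3/(984.4·13.4) = 0.2454.
CD = 0.0163 + 0.0223 × 0.2454² = 0.01764.
D = q·S·CD = 984.4 × 13.4 × 0.01764 = 232.7 N

D = 233 N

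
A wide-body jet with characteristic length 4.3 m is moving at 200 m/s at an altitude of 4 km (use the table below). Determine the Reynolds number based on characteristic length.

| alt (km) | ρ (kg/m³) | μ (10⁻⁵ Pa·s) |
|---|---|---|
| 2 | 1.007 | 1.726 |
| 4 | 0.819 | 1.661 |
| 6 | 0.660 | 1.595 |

At 4 km, from the table: ρ = 0.819 kg/m³, μ = 1.661×10⁻⁵ Pa·s.
Re = ρ·v·c/μ = 0.819 × 200 × 4.3 / (1.661×10⁻⁵) = 4.24×10^7

Re = 4.24×10^7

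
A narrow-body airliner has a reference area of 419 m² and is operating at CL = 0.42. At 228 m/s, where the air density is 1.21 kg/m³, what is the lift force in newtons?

L = ½ρv²S·CL = ½ × 1.21 × 228² × 419 × 0.42 = 5.53×10^6 N ≈ 5530 kN

L = 5.53×10^6 N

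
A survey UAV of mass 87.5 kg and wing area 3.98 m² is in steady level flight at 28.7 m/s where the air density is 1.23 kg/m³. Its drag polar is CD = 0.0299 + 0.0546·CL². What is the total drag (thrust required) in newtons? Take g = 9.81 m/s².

In steady level flight, lift balances weight: W = mg = 87.5 × 9.81 = 858.38 N.
Dynamic pressure q = 0.5 × 1.23 × 28.7² = 506.6 Pa.
Required CL = L/(qS) = 858.38/(506.6·3.98) = 0.4258.
CD = 0.0299 + 0.0546 × 0.4258² = 0.0398.
D = q·S·CD = 506.6 × 3.98 × 0.0398 = 80.24 N

D = 80.2 N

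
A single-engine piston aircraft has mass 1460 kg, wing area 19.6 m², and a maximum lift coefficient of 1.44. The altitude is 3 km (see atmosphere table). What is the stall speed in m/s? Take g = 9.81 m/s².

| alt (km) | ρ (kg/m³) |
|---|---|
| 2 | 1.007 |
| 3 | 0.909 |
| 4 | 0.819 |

At 3 km, from the table: ρ = 0.909 kg/m³.
Weight W = mg = 1460 × 9.81 = 14320 N.
From L = ½ρV²S·CL,max = W: V_stall = √(2W/(ρSCL,max)) = √(2·14320/(0.909·19.6·1.44))
V_stall = √1117 = 33.4 m/s

V_stall = 33.4 m/s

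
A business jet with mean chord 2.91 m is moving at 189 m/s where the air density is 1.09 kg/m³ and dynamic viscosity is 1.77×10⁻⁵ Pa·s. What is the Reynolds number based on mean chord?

Re = 3.39×10^7

Re = ρ·v·c/μ = 1.09 × 189 × 2.91 / (1.77×10⁻⁵) = 3.39×10^7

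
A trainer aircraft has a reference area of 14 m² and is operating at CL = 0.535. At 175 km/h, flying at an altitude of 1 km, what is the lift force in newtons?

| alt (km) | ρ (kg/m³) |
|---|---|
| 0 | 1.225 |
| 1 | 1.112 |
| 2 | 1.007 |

At 1 km, from the table: ρ = 1.112 kg/m³.
Convert speed: v = 175 km/h ÷ 3.6 = 48.61 m/s.
Dynamic pressure q = ½ρv² = ½ × 1.112 × 48.61² = 1314 Pa.
L = q·S·CL = 1314 × 14 × 0.535 = 9840 N ≈ 9.84 kN

L = 9840 N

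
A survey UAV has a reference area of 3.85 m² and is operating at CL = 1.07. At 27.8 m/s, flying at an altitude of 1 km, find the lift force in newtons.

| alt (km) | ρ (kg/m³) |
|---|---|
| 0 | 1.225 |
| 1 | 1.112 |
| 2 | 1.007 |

At 1 km, from the table: ρ = 1.112 kg/m³.
Dynamic pressure q = ½ρv² = ½ × 1.112 × 27.8² = 429.7 Pa.
L = q·S·CL = 429.7 × 3.85 × 1.07 = 1770 N

L = 1770 N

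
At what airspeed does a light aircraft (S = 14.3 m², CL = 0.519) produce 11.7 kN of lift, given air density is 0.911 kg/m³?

L = ½ρv²S·CL ⇒ v = √(2L/(ρ·S·CL))
v = √(2 × 11700 / (0.911 × 14.3 × 0.519)) = √3461 = 58.8 m/s

v = 58.8 m/s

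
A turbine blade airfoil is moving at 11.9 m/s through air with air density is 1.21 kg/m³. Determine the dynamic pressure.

q = ½ρv² = ½ × 1.21 × 11.9² = 85.7 Pa

q = 85.7 Pa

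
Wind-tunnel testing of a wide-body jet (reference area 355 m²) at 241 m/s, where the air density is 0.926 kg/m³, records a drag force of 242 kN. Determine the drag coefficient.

CD = 0.0253

From D = ½ρv²S·CD, rearranging gives CD = 2D/(ρv²S).
CD = 2 × 2.42×10^5 / (0.926 × 241² × 355) = 0.0253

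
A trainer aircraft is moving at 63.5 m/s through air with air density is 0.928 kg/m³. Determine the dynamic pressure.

q = ½ρv² = ½ × 0.928 × 63.5² = 1870 Pa

q = 1870 Pa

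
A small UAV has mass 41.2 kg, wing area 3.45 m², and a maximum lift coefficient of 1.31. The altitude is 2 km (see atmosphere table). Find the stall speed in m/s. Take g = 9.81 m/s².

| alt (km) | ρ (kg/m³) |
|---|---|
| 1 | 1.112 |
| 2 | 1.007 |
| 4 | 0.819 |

V_stall = 13.3 m/s

At 2 km, from the table: ρ = 1.007 kg/m³.
Weight W = mg = 41.2 × 9.81 = 404.2 N.
V_stall = √(2W/(ρ·S·CL,max)) = √(2 × 404.2 / (1.007 × 3.45 × 1.31))
V_stall = √177.6 = 13.3 m/s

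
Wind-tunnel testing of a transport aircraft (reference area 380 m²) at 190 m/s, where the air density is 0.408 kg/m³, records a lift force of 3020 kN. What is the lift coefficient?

From L = ½ρv²S·CL, rearranging gives CL = 2L/(ρv²S).
CL = 2 × 3.02×10^6 / (0.408 × 190² × 380) = 1.08

CL = 1.08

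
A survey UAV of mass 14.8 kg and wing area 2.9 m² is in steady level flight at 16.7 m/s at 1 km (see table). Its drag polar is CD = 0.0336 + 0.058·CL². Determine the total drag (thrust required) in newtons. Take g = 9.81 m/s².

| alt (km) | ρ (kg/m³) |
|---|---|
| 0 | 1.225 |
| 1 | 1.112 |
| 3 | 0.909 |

At 1 km, from the table: ρ = 1.112 kg/m³.
Weight W = mg = 14.8 × 9.81 = 145.19 N; in level flight L = W.
Dynamic pressure q = 0.5 × 1.112 × 16.7² = 155.1 Pa.
CL = 2W/(ρv²S) = 2×145.19/(1.112×16.7²×2.9) = 0.3229.
CD = 0.0336 + 0.058 × 0.3229² = 0.03965.
D = q·S·CD = 155.1 × 2.9 × 0.03965 = 17.83 N

D = 17.8 N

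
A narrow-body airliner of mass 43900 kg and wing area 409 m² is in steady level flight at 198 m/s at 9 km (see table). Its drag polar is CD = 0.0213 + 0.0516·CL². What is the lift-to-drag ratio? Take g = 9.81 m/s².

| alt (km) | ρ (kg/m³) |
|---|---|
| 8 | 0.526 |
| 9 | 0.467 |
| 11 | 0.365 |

L/D = 5.23

At 9 km, from the table: ρ = 0.467 kg/m³.
In steady level flight, lift balances weight: W = mg = 43900 × 9.81 = 4.3066×10^5 N.
q = ½ρv² = ½ × 0.467 × 198² = 9154 Pa.
CL = W/(q·S) = 4.3066×10^5 / (9154 × 409) = 0.115.
CD = 0.0213 + 0.0516 × 0.115² = 0.02198.
L/D = CL/CD = 0.115 / 0.02198 = 5.23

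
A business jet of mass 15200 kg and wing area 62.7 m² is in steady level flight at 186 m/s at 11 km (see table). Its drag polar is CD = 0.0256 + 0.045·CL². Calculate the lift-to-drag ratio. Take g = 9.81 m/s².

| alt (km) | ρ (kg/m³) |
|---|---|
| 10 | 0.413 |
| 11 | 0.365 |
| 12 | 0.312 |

L/D = 11.8

At 11 km, from the table: ρ = 0.365 kg/m³.
Weight W = mg = 15200 × 9.81 = 1.4911×10^5 N; in level flight L = W.
q = ½ρv² = ½ × 0.365 × 186² = 6314 Pa.
Required CL = L/(qS) = 1.4911×10^5/(6314·62.7) = 0.3767.
CD = 0.0256 + 0.045 × 0.3767² = 0.03198.
L/D = CL/CD = 0.3767 / 0.03198 = 11.8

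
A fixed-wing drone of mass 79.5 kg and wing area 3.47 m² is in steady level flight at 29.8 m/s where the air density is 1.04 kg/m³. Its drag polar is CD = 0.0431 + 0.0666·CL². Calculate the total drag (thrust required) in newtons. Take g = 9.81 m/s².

D = 94.3 N

Weight W = mg = 79.5 × 9.81 = 779.9 N; in level flight L = W.
Dynamic pressure q = 0.5 × 1.04 × 29.8² = 461.8 Pa.
Required CL = L/(qS) = 779.9/(461.8·3.47) = 0.4867.
CD = 0.0431 + 0.0666 × 0.4867² = 0.05888.
D = q·S·CD = 461.8 × 3.47 × 0.05888 = 94.34 N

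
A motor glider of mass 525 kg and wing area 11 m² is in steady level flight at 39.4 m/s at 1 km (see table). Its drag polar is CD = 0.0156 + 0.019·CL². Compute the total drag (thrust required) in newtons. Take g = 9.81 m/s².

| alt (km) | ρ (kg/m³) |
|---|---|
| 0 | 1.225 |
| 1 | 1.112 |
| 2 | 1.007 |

D = 201 N

At 1 km, from the table: ρ = 1.112 kg/m³.
In steady level flight, lift balances weight: W = mg = 525 × 9.81 = 5150.2 N.
Dynamic pressure q = 0.5 × 1.112 × 39.4² = 863.1 Pa.
CL = W/(q·S) = 5150.2 / (863.1 × 11) = 0.5425.
CD = 0.0156 + 0.019 × 0.5425² = 0.02119.
D = q·S·CD = 863.1 × 11 × 0.02119 = 201.2 N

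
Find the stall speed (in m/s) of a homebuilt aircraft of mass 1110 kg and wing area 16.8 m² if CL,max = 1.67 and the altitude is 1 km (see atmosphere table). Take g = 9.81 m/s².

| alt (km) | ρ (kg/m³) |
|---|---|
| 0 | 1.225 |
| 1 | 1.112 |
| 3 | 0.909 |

At 1 km, from the table: ρ = 1.112 kg/m³.
Weight W = mg = 1110 × 9.81 = 10890 N.
From L = ½ρV²S·CL,max = W: V_stall = √(2W/(ρSCL,max)) = √(2·10890/(1.112·16.8·1.67))
V_stall = √698.1 = 26.4 m/s

V_stall = 26.4 m/s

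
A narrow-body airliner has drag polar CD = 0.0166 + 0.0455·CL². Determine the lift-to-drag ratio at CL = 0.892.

CD = 0.0166 + 0.0455 × 0.892² = 0.0528
L/D = CL/CD = 0.892 / 0.0528 = 16.9

L/D = 16.9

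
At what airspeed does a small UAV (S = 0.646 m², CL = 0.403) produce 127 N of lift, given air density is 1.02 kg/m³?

L = ½ρv²S·CL ⇒ v = √(2L/(ρ·S·CL))
v = √(2 × 127 / (1.02 × 0.646 × 0.403)) = √956.5 = 30.9 m/s

v = 30.9 m/s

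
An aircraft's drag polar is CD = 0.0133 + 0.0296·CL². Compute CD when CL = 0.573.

CD = 0.023

CD = 0.0133 + 0.0296 × 0.573² = 0.0133 + 0.009719 = 0.023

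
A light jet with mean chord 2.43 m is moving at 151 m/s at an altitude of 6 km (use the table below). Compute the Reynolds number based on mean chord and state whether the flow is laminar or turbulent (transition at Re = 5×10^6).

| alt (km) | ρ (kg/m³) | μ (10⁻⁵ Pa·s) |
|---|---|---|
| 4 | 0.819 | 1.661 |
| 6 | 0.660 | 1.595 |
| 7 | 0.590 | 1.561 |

Re = 1.52×10^7 (turbulent)

At 6 km, from the table: ρ = 0.660 kg/m³, μ = 1.595×10⁻⁵ Pa·s.
Re = ρ·v·c/μ = 0.66 × 151 × 2.43 / (1.595×10⁻⁵) = 1.52×10^7
Since 1.52×10^7 > 5×10^6, the flow is turbulent.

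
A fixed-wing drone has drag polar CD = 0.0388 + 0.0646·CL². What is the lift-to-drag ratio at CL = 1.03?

L/D = 9.6

CD = 0.0388 + 0.0646 × 1.03² = 0.1073
L/D = CL/CD = 1.03 / 0.1073 = 9.6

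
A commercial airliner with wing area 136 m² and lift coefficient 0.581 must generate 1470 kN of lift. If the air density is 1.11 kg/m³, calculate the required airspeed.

L = ½ρv²S·CL ⇒ v = √(2L/(ρ·S·CL))
v = √(2 × 1.47×10^6 / (1.11 × 136 × 0.581)) = √33520 = 183 m/s

v = 183 m/s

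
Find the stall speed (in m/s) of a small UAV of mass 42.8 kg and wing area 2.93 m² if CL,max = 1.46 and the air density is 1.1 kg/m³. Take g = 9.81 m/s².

Weight W = mg = 42.8 × 9.81 = 419.9 N.
From L = ½ρV²S·CL,max = W: V_stall = √(2W/(ρSCL,max)) = √(2·419.9/(1.1·2.93·1.46))
V_stall = √178.5 = 13.4 m/s

V_stall = 13.4 m/s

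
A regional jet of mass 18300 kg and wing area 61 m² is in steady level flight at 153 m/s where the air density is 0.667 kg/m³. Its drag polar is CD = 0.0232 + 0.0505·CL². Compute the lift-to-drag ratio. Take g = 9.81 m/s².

Level flight ⇒ L = W = m·g = 18300 × 9.81 = 1.7952×10^5 N.
Dynamic pressure q = 0.5 × 0.667 × 153² = 7807 Pa.
CL = W/(q·S) = 1.7952×10^5 / (7807 × 61) = 0.377.
CD = 0.0232 + 0.0505 × 0.377² = 0.03038.
L/D = CL/CD = 0.377 / 0.03038 = 12.4

L/D = 12.4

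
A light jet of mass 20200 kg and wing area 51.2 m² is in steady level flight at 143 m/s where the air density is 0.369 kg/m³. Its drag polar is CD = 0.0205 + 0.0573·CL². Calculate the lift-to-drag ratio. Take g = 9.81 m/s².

In steady level flight, lift balances weight: W = mg = 20200 × 9.81 = 1.9816×10^5 N.
q = ½ρv² = ½ × 0.369 × 143² = 3773 Pa.
Required CL = L/(qS) = 1.9816×10^5/(3773·51.2) = 1.026.
CD = 0.0205 + 0.0573 × 1.026² = 0.0808.
L/D = CL/CD = 1.026 / 0.0808 = 12.7

L/D = 12.7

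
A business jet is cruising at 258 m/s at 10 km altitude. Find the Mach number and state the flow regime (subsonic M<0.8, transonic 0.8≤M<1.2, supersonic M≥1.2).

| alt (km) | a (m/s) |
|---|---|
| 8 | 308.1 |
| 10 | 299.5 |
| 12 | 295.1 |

At 10 km, from the table: a = 299.5 m/s.
M = v/a = 258 / 299.5 = 0.861
M = 0.861 → transonic.

M = 0.861 (transonic)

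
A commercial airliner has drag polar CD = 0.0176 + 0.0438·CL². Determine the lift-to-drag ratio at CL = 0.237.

L/D = 11.8

CD = 0.0176 + 0.0438 × 0.237² = 0.02006
L/D = CL/CD = 0.237 / 0.02006 = 11.8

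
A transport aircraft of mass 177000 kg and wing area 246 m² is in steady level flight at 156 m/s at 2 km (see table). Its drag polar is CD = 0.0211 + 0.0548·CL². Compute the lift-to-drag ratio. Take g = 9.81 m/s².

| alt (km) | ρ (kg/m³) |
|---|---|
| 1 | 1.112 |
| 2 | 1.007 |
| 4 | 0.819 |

At 2 km, from the table: ρ = 1.007 kg/m³.
Weight W = mg = 177000 × 9.81 = 1.7364×10^6 N; in level flight L = W.
Dynamic pressure q = 0.5 × 1.007 × 156² = 12250 Pa.
Required CL = L/(qS) = 1.7364×10^6/(12250·246) = 0.576.
CD = 0.0211 + 0.0548 × 0.576² = 0.03928.
L/D = CL/CD = 0.576 / 0.03928 = 14.7

L/D = 14.7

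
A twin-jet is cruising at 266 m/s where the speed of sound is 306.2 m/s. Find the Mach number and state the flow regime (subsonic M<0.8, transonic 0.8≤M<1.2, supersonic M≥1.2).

M = 0.869 (transonic)

M = v/a = 266 / 306.2 = 0.869
M = 0.869 → transonic.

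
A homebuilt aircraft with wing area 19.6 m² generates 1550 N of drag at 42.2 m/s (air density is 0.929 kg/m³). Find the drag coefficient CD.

CD = 0.0956

From D = ½ρv²S·CD, rearranging gives CD = 2D/(ρv²S).
CD = 2 × 1550 / (0.929 × 42.2² × 19.6) = 0.0956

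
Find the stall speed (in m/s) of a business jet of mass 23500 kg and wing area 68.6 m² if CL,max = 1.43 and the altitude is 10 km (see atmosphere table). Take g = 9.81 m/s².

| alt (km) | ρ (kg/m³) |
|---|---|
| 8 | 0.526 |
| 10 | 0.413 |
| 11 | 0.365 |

At 10 km, from the table: ρ = 0.413 kg/m³.
Weight W = mg = 23500 × 9.81 = 2.305×10^5 N.
From L = ½ρV²S·CL,max = W: V_stall = √(2W/(ρSCL,max)) = √(2·2.305×10^5/(0.413·68.6·1.43))
V_stall = √11380 = 107 m/s

V_stall = 107 m/s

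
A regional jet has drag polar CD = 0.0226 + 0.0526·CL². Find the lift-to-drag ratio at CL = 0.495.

L/D = 13.9

CD = 0.0226 + 0.0526 × 0.495² = 0.03549
L/D = CL/CD = 0.495 / 0.03549 = 13.9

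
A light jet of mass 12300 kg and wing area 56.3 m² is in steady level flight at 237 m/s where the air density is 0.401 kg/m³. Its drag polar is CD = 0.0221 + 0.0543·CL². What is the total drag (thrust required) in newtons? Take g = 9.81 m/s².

Level flight ⇒ L = W = m·g = 12300 × 9.81 = 1.2066×10^5 N.
q = ½ρv² = ½ × 0.401 × 237² = 11260 Pa.
Required CL = L/(qS) = 1.2066×10^5/(11260·56.3) = 0.1903.
CD = 0.0221 + 0.0543 × 0.1903² = 0.02407.
D = q·S·CD = 11260 × 56.3 × 0.02407 = 15260 N

D = 15300 N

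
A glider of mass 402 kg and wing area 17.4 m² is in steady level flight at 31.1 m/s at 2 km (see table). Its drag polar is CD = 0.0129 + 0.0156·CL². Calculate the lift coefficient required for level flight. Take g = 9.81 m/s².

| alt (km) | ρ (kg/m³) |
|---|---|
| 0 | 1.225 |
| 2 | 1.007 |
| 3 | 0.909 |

At 2 km, from the table: ρ = 1.007 kg/m³.
Weight W = mg = 402 × 9.81 = 3943.6 N; in level flight L = W.
Dynamic pressure q = 0.5 × 1.007 × 31.1² = 487 Pa.
Required CL = L/(qS) = 3943.6/(487·17.4) = 0.4654.

CL = 0.465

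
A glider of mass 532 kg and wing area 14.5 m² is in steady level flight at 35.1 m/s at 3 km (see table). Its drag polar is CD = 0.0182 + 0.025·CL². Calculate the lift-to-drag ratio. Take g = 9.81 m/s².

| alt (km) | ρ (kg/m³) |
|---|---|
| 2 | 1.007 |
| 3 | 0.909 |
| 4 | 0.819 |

At 3 km, from the table: ρ = 0.909 kg/m³.
Weight W = mg = 532 × 9.81 = 5218.9 N; in level flight L = W.
Dynamic pressure q = 0.5 × 0.909 × 35.1² = 559.9 Pa.
Required CL = L/(qS) = 5218.9/(559.9·14.5) = 0.6428.
CD = 0.0182 + 0.025 × 0.6428² = 0.02853.
L/D = CL/CD = 0.6428 / 0.02853 = 22.5

L/D = 22.5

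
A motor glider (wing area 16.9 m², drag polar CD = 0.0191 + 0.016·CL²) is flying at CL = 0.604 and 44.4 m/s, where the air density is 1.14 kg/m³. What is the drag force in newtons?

CD = 0.0191 + 0.016 × 0.604² = 0.02494
D = ½ρv²S·CD = ½ × 1.14 × 44.4² × 16.9 × 0.02494 = 474 N

D = 474 N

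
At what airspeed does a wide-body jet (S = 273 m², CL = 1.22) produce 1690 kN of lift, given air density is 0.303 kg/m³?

v = 183 m/s

L = ½ρv²S·CL ⇒ v = √(2L/(ρ·S·CL))
v = √(2 × 1.69×10^6 / (0.303 × 273 × 1.22)) = √33490 = 183 m/s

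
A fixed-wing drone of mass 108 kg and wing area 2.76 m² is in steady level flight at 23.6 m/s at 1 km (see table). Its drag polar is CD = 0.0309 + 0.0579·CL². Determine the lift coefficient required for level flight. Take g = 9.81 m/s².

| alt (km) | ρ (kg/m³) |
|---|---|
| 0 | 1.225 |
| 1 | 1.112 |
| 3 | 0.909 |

At 1 km, from the table: ρ = 1.112 kg/m³.
Level flight ⇒ L = W = m·g = 108 × 9.81 = 1059.5 N.
Dynamic pressure q = 0.5 × 1.112 × 23.6² = 309.7 Pa.
Required CL = L/(qS) = 1059.5/(309.7·2.76) = 1.24.

CL = 1.24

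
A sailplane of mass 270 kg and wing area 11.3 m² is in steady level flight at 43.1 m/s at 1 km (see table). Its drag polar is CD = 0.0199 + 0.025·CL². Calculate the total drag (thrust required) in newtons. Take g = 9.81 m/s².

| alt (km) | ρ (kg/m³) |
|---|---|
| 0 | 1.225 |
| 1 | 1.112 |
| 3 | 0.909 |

D = 247 N

At 1 km, from the table: ρ = 1.112 kg/m³.
Weight W = mg = 270 × 9.81 = 2648.7 N; in level flight L = W.
Dynamic pressure q = 0.5 × 1.112 × 43.1² = 1033 Pa.
CL = W/(q·S) = 2648.7 / (1033 × 11.3) = 0.2269.
CD = 0.0199 + 0.025 × 0.2269² = 0.02119.
D = q·S·CD = 1033 × 11.3 × 0.02119 = 247.3 N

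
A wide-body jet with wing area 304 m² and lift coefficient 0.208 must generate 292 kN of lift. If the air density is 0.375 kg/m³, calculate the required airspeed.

L = ½ρv²S·CL ⇒ v = √(2L/(ρ·S·CL))
v = √(2 × 2.92×10^5 / (0.375 × 304 × 0.208)) = √24630 = 157 m/s

v = 157 m/s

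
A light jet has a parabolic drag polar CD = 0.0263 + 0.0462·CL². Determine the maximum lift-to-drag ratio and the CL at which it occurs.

For CD = CD0 + K·CL², (L/D)max occurs at CL* = √(CD0/K) and equals 1/(2√(K·CD0)).
(L/D)max = 1/(2√(0.0462 × 0.0263)) = 1/(2 × 0.03486) = 14.3
CL* = √(0.0263/0.0462) = 0.754

(L/D)max = 14.3, at CL = 0.754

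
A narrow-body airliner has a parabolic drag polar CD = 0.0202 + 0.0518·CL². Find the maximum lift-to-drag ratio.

For CD = CD0 + K·CL², (L/D)max occurs at CL* = √(CD0/K) and equals 1/(2√(K·CD0)).
(L/D)max = 1/(2√(0.0518 × 0.0202)) = 1/(2 × 0.03235) = 15.5

(L/D)max = 15.5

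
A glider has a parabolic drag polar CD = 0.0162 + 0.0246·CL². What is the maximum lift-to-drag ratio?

(L/D)max = 25

For CD = CD0 + K·CL², (L/D)max occurs at CL* = √(CD0/K) and equals 1/(2√(K·CD0)).
(L/D)max = 1/(2√(0.0246 × 0.0162)) = 1/(2 × 0.01996) = 25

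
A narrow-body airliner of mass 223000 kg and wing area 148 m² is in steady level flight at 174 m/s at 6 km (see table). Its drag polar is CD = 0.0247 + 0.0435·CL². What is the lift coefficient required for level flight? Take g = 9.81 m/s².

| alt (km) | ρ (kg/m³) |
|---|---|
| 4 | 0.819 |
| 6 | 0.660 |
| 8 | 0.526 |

CL = 1.48

At 6 km, from the table: ρ = 0.660 kg/m³.
Weight W = mg = 223000 × 9.81 = 2.1876×10^6 N; in level flight L = W.
q = ½ρv² = ½ × 0.66 × 174² = 9991 Pa.
CL = 2W/(ρv²S) = 2×2.1876×10^6/(0.66×174²×148) = 1.479.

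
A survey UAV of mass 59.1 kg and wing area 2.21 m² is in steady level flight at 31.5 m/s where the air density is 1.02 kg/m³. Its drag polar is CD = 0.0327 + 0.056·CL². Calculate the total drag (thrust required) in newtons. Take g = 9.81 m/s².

D = 53.4 N

In steady level flight, lift balances weight: W = mg = 59.1 × 9.81 = 579.77 N.
q = ½ρv² = ½ × 1.02 × 31.5² = 506 Pa.
CL = 2W/(ρv²S) = 2×579.77/(1.02×31.5²×2.21) = 0.5184.
CD = 0.0327 + 0.056 × 0.5184² = 0.04775.
D = q·S·CD = 506 × 2.21 × 0.04775 = 53.4 N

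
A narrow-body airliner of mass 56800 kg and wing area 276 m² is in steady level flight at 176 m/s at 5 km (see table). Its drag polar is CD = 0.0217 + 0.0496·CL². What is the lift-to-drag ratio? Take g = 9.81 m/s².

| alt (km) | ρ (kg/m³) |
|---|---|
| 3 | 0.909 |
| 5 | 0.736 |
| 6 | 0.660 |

L/D = 7.62

At 5 km, from the table: ρ = 0.736 kg/m³.
Level flight ⇒ L = W = m·g = 56800 × 9.81 = 5.5721×10^5 N.
q = ½ρv² = ½ × 0.736 × 176² = 11400 Pa.
Required CL = L/(qS) = 5.5721×10^5/(11400·276) = 0.1771.
CD = 0.0217 + 0.0496 × 0.1771² = 0.02326.
L/D = CL/CD = 0.1771 / 0.02326 = 7.62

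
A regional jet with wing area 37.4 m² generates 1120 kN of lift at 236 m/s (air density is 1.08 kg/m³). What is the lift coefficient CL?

From L = ½ρv²S·CL, rearranging gives CL = 2L/(ρv²S).
CL = 2 × 1.12×10^6 / (1.08 × 236² × 37.4) = 0.996

CL = 0.996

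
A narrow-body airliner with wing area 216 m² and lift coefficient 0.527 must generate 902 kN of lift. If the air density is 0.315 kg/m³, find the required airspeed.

v = 224 m/s

L = ½ρv²S·CL ⇒ v = √(2L/(ρ·S·CL))
v = √(2 × 9.02×10^5 / (0.315 × 216 × 0.527)) = √50310 = 224 m/s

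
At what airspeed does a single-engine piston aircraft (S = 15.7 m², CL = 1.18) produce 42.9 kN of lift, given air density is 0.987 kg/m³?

L = ½ρv²S·CL ⇒ v = √(2L/(ρ·S·CL))
v = √(2 × 42900 / (0.987 × 15.7 × 1.18)) = √4692 = 68.5 m/s

v = 68.5 m/s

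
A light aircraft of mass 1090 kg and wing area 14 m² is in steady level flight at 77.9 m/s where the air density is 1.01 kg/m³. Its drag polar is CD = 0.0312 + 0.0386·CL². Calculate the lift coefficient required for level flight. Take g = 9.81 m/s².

Weight W = mg = 1090 × 9.81 = 10693 N; in level flight L = W.
q = ½ρv² = ½ × 1.01 × 77.9² = 3065 Pa.
Required CL = L/(qS) = 10693/(3065·14) = 0.2492.

CL = 0.249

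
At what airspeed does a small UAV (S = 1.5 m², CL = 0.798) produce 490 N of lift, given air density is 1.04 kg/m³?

v = 28.1 m/s

L = ½ρv²S·CL ⇒ v = √(2L/(ρ·S·CL))
v = √(2 × 490 / (1.04 × 1.5 × 0.798)) = √787.2 = 28.1 m/s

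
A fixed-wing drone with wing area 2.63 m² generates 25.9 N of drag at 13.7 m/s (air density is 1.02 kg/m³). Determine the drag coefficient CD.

From D = ½ρv²S·CD, rearranging gives CD = 2D/(ρv²S).
CD = 2 × 25.9 / (1.02 × 13.7² × 2.63) = 0.103

CD = 0.103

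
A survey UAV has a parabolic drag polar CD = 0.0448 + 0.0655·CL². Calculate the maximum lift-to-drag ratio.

(L/D)max = 9.23

For CD = CD0 + K·CL², (L/D)max occurs at CL* = √(CD0/K) and equals 1/(2√(K·CD0)).
(L/D)max = 1/(2√(0.0655 × 0.0448)) = 1/(2 × 0.05417) = 9.23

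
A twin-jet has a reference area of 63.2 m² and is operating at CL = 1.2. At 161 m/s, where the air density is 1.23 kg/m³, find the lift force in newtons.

L = 1.21×10^6 N

Dynamic pressure q = ½ρv² = ½ × 1.23 × 161² = 15940 Pa.
L = q·S·CL = 15940 × 63.2 × 1.2 = 1.21×10^6 N ≈ 1210 kN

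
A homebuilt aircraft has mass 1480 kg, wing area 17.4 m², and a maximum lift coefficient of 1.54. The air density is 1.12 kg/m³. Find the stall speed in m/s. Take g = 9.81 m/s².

At stall, lift equals weight: L = W = m·g = 1480 × 9.81 = 14520 N.
From L = ½ρV²S·CL,max = W: V_stall = √(2W/(ρSCL,max)) = √(2·14520/(1.12·17.4·1.54))
V_stall = √967.5 = 31.1 m/s

V_stall = 31.1 m/s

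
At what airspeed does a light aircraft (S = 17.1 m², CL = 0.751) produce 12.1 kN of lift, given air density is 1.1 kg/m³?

L = ½ρv²S·CL ⇒ v = √(2L/(ρ·S·CL))
v = √(2 × 12100 / (1.1 × 17.1 × 0.751)) = √1713 = 41.4 m/s

v = 41.4 m/s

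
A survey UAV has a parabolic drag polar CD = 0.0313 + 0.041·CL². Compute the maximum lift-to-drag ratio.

(L/D)max = 14

For CD = CD0 + K·CL², (L/D)max occurs at CL* = √(CD0/K) and equals 1/(2√(K·CD0)).
(L/D)max = 1/(2√(0.041 × 0.0313)) = 1/(2 × 0.03582) = 14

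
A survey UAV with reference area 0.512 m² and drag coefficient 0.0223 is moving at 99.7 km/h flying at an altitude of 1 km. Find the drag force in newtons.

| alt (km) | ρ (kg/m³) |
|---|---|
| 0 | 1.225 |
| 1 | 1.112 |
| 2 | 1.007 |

At 1 km, from the table: ρ = 1.112 kg/m³.
Convert speed: v = 99.7 km/h ÷ 3.6 = 27.69 m/s.
Dynamic pressure q = ½ρv² = ½ × 1.112 × 27.69² = 426.4 Pa.
D = q·S·CD = 426.4 × 0.512 × 0.0223 = 4.87 N

D = 4.87 N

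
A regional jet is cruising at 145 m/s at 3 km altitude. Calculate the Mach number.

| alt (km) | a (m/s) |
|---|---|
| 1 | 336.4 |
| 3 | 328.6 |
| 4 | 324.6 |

At 3 km, from the table: a = 328.6 m/s.
M = v/a = 145 / 328.6 = 0.441

M = 0.441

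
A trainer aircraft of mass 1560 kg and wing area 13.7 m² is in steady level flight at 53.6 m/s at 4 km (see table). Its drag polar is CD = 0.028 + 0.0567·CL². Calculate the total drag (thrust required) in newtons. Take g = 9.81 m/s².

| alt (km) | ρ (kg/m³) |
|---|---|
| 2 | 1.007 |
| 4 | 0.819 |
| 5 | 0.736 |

At 4 km, from the table: ρ = 0.819 kg/m³.
In steady level flight, lift balances weight: W = mg = 1560 × 9.81 = 15304 N.
Dynamic pressure q = 0.5 × 0.819 × 53.6² = 1176 Pa.
Required CL = L/(qS) = 15304/(1176·13.7) = 0.9495.
CD = 0.028 + 0.0567 × 0.9495² = 0.07912.
D = q·S·CD = 1176 × 13.7 × 0.07912 = 1275 N

D = 1280 N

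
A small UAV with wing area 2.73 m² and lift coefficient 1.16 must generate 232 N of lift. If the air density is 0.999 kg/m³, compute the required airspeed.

L = ½ρv²S·CL ⇒ v = √(2L/(ρ·S·CL))
v = √(2 × 232 / (0.999 × 2.73 × 1.16)) = √146.7 = 12.1 m/s

v = 12.1 m/s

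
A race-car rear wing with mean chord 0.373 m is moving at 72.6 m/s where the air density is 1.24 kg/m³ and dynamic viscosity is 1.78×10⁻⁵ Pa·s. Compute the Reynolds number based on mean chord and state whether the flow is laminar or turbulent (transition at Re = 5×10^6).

Re = 1.89×10^6 (laminar)

Re = ρ·v·c/μ = 1.24 × 72.6 × 0.373 / (1.78×10⁻⁵) = 1.89×10^6
Since 1.89×10^6 < 5×10^6, the flow is laminar.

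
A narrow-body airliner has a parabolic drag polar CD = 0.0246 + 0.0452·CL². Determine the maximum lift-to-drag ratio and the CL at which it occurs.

(L/D)max = 15, at CL = 0.738

For CD = CD0 + K·CL², (L/D)max occurs at CL* = √(CD0/K) and equals 1/(2√(K·CD0)).
(L/D)max = 1/(2√(0.0452 × 0.0246)) = 1/(2 × 0.03335) = 15
CL* = √(0.0246/0.0452) = 0.738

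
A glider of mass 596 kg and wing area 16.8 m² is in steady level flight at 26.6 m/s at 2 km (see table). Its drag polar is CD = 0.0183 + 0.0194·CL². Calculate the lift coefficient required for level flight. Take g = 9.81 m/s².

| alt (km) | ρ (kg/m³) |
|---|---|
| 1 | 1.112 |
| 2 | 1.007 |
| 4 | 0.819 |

At 2 km, from the table: ρ = 1.007 kg/m³.
In steady level flight, lift balances weight: W = mg = 596 × 9.81 = 5846.8 N.
q = ½ρv² = ½ × 1.007 × 26.6² = 356.3 Pa.
CL = W/(q·S) = 5846.8 / (356.3 × 16.8) = 0.9769.

CL = 0.977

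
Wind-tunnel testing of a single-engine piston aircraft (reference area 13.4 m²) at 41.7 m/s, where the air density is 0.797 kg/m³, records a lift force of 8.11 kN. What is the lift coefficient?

From L = ½ρv²S·CL, rearranging gives CL = 2L/(ρv²S).
CL = 2 × 8110 / (0.797 × 41.7² × 13.4) = 0.873

CL = 0.873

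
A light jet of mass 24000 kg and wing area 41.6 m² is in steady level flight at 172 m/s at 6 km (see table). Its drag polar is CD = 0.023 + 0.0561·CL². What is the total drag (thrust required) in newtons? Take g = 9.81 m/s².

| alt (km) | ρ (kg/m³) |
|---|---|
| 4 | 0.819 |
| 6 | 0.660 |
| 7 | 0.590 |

At 6 km, from the table: ρ = 0.660 kg/m³.
In steady level flight, lift balances weight: W = mg = 24000 × 9.81 = 2.3544×10^5 N.
Dynamic pressure q = 0.5 × 0.66 × 172² = 9763 Pa.
CL = W/(q·S) = 2.3544×10^5 / (9763 × 41.6) = 0.5797.
CD = 0.023 + 0.0561 × 0.5797² = 0.04185.
D = q·S·CD = 9763 × 41.6 × 0.04185 = 17000 N

D = 17000 N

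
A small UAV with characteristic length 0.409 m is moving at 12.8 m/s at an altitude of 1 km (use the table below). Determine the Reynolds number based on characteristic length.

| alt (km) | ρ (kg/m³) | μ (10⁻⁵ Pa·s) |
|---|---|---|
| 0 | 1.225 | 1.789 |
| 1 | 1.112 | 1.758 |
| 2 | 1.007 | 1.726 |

Re = 3.31×10^5

At 1 km, from the table: ρ = 1.112 kg/m³, μ = 1.758×10⁻⁵ Pa·s.
Re = ρ·v·c/μ = 1.112 × 12.8 × 0.409 / (1.758×10⁻⁵) = 3.31×10^5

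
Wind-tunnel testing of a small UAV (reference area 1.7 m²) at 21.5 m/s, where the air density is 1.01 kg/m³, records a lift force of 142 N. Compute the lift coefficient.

From L = ½ρv²S·CL, rearranging gives CL = 2L/(ρv²S).
CL = 2 × 142 / (1.01 × 21.5² × 1.7) = 0.358

CL = 0.358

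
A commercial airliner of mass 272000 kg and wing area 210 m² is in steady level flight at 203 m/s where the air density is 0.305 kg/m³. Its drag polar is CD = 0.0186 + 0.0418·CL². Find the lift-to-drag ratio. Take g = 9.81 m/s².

Weight W = mg = 272000 × 9.81 = 2.6683×10^6 N; in level flight L = W.
Dynamic pressure q = 0.5 × 0.305 × 203² = 6284 Pa.
Required CL = L/(qS) = 2.6683×10^6/(6284·210) = 2.022.
CD = 0.0186 + 0.0418 × 2.022² = 0.1895.
L/D = CL/CD = 2.022 / 0.1895 = 10.7

L/D = 10.7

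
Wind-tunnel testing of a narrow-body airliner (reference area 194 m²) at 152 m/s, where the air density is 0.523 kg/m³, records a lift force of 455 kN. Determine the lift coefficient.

CL = 0.388

From L = ½ρv²S·CL, rearranging gives CL = 2L/(ρv²S).
CL = 2 × 4.55×10^5 / (0.523 × 152² × 194) = 0.388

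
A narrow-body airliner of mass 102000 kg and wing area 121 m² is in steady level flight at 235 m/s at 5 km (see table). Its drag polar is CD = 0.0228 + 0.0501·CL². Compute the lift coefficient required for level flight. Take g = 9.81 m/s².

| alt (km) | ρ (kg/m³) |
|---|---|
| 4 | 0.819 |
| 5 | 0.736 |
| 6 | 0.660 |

CL = 0.407

At 5 km, from the table: ρ = 0.736 kg/m³.
Level flight ⇒ L = W = m·g = 102000 × 9.81 = 1.0006×10^6 N.
Dynamic pressure q = 0.5 × 0.736 × 235² = 20320 Pa.
Required CL = L/(qS) = 1.0006×10^6/(20320·121) = 0.4069.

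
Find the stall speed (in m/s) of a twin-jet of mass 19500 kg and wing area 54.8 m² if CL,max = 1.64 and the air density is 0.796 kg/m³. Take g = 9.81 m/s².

V_stall = 73.1 m/s

Weight W = mg = 19500 × 9.81 = 1.913×10^5 N.
From L = ½ρV²S·CL,max = W: V_stall = √(2W/(ρSCL,max)) = √(2·1.913×10^5/(0.796·54.8·1.64))
V_stall = √5348 = 73.1 m/s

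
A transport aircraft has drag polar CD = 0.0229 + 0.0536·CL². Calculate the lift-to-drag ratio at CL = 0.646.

CD = 0.0229 + 0.0536 × 0.646² = 0.04527
L/D = CL/CD = 0.646 / 0.04527 = 14.3

L/D = 14.3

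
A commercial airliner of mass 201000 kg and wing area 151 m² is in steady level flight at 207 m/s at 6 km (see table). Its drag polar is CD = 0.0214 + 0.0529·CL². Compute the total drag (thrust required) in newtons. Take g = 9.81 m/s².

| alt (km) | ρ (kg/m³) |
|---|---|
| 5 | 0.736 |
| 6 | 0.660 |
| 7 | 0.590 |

D = 1.42×10^5 N

At 6 km, from the table: ρ = 0.660 kg/m³.
Level flight ⇒ L = W = m·g = 201000 × 9.81 = 1.9718×10^6 N.
q = ½ρv² = ½ × 0.66 × 207² = 14140 Pa.
Required CL = L/(qS) = 1.9718×10^6/(14140·151) = 0.9235.
CD = 0.0214 + 0.0529 × 0.9235² = 0.06652.
D = q·S·CD = 14140 × 151 × 0.06652 = 1.42×10^5 N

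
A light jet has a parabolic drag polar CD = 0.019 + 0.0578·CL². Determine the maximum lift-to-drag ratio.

(L/D)max = 15.1

For CD = CD0 + K·CL², (L/D)max occurs at CL* = √(CD0/K) and equals 1/(2√(K·CD0)).
(L/D)max = 1/(2√(0.0578 × 0.019)) = 1/(2 × 0.03314) = 15.1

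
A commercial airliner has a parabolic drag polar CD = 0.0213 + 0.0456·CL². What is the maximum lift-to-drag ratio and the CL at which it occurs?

For CD = CD0 + K·CL², (L/D)max occurs at CL* = √(CD0/K) and equals 1/(2√(K·CD0)).
(L/D)max = 1/(2√(0.0456 × 0.0213)) = 1/(2 × 0.03117) = 16
CL* = √(0.0213/0.0456) = 0.683

(L/D)max = 16, at CL = 0.683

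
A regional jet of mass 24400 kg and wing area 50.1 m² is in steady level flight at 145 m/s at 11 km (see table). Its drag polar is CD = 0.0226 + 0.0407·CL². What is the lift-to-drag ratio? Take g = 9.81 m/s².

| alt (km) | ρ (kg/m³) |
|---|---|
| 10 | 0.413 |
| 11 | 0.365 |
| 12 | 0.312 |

L/D = 14.5

At 11 km, from the table: ρ = 0.365 kg/m³.
In steady level flight, lift balances weight: W = mg = 24400 × 9.81 = 2.3936×10^5 N.
q = ½ρv² = ½ × 0.365 × 145² = 3837 Pa.
CL = W/(q·S) = 2.3936×10^5 / (3837 × 50.1) = 1.245.
CD = 0.0226 + 0.0407 × 1.245² = 0.0857.
L/D = CL/CD = 1.245 / 0.0857 = 14.5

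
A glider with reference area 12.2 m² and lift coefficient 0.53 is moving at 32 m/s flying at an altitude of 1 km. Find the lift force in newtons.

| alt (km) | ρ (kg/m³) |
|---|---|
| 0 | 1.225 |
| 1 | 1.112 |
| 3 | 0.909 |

At 1 km, from the table: ρ = 1.112 kg/m³.
L = ½ρv²S·CL = ½ × 1.112 × 32² × 12.2 × 0.53 = 3680 N

L = 3680 N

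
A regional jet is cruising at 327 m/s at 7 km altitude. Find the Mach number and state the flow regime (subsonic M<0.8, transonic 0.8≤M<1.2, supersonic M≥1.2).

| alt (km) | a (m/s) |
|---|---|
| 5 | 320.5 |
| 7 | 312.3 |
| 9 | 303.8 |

At 7 km, from the table: a = 312.3 m/s.
M = v/a = 327 / 312.3 = 1.05
M = 1.05 → transonic.

M = 1.05 (transonic)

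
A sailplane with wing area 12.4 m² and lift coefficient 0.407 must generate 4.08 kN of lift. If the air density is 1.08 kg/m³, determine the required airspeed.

v = 38.7 m/s

L = ½ρv²S·CL ⇒ v = √(2L/(ρ·S·CL))
v = √(2 × 4080 / (1.08 × 12.4 × 0.407)) = √1497 = 38.7 m/s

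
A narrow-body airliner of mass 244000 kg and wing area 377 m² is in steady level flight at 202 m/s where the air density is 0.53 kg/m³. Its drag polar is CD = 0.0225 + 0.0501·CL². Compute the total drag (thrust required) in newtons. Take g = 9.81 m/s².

D = 1.62×10^5 N

Weight W = mg = 244000 × 9.81 = 2.3936×10^6 N; in level flight L = W.
q = ½ρv² = ½ × 0.53 × 202² = 10810 Pa.
CL = 2W/(ρv²S) = 2×2.3936×10^6/(0.53×202²×377) = 0.5872.
CD = 0.0225 + 0.0501 × 0.5872² = 0.03977.
D = q·S·CD = 10810 × 377 × 0.03977 = 1.621×10^5 N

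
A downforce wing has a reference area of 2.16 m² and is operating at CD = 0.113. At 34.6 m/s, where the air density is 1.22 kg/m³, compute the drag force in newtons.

D = 178 N

Dynamic pressure q = ½ρv² = ½ × 1.22 × 34.6² = 730.3 Pa.
D = q·S·CD = 730.3 × 2.16 × 0.113 = 178 N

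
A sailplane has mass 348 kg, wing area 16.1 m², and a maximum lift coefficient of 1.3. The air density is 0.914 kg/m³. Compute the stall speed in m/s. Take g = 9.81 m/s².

V_stall = 18.9 m/s

Weight W = mg = 348 × 9.81 = 3414 N.
From L = ½ρV²S·CL,max = W: V_stall = √(2W/(ρSCL,max)) = √(2·3414/(0.914·16.1·1.3))
V_stall = √356.9 = 18.9 m/s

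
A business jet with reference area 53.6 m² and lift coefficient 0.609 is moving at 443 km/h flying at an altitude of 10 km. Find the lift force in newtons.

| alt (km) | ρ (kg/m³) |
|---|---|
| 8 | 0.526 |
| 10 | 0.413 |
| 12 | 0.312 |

At 10 km, from the table: ρ = 0.413 kg/m³.
Convert speed: v = 443 km/h ÷ 3.6 = 123.1 m/s.
Dynamic pressure q = ½ρv² = ½ × 0.413 × 123.1² = 3127 Pa.
L = q·S·CL = 3127 × 53.6 × 0.609 = 1.02×10^5 N ≈ 102 kN

L = 1.02×10^5 N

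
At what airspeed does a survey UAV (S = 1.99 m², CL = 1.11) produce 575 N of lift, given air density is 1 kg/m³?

L = ½ρv²S·CL ⇒ v = √(2L/(ρ·S·CL))
v = √(2 × 575 / (1 × 1.99 × 1.11)) = √520.6 = 22.8 m/s

v = 22.8 m/s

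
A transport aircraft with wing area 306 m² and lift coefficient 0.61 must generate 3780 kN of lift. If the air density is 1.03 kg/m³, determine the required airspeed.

v = 198 m/s

L = ½ρv²S·CL ⇒ v = √(2L/(ρ·S·CL))
v = √(2 × 3.78×10^6 / (1.03 × 306 × 0.61)) = √39320 = 198 m/s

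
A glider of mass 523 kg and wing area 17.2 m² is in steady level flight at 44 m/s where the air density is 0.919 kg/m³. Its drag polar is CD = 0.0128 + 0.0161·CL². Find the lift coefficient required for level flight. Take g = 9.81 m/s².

Level flight ⇒ L = W = m·g = 523 × 9.81 = 5130.6 N.
q = ½ρv² = ½ × 0.919 × 44² = 889.6 Pa.
CL = 2W/(ρv²S) = 2×5130.6/(0.919×44²×17.2) = 0.3353.

CL = 0.335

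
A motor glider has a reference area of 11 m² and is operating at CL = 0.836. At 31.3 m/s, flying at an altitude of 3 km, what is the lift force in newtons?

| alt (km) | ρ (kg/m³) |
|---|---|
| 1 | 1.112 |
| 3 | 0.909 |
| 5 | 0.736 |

At 3 km, from the table: ρ = 0.909 kg/m³.
L = ½ρv²S·CL = ½ × 0.909 × 31.3² × 11 × 0.836 = 4090 N

L = 4090 N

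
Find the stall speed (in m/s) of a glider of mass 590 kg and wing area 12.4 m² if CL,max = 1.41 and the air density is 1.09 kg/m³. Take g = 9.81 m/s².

V_stall = 24.6 m/s

Weight W = mg = 590 × 9.81 = 5788 N.
V_stall = √(2W/(ρ·S·CL,max)) = √(2 × 5788 / (1.09 × 12.4 × 1.41))
V_stall = √607.4 = 24.6 m/s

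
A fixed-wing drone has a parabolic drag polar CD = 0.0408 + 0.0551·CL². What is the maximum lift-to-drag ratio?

(L/D)max = 10.5

For CD = CD0 + K·CL², (L/D)max occurs at CL* = √(CD0/K) and equals 1/(2√(K·CD0)).
(L/D)max = 1/(2√(0.0551 × 0.0408)) = 1/(2 × 0.04741) = 10.5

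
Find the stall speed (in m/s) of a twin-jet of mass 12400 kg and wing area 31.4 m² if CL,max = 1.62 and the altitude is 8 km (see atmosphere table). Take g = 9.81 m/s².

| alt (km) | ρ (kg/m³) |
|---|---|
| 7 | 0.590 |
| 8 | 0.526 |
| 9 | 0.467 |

V_stall = 95.4 m/s

At 8 km, from the table: ρ = 0.526 kg/m³.
At stall, lift equals weight: L = W = m·g = 12400 × 9.81 = 1.216×10^5 N.
V_stall = √(2W/(ρ·S·CL,max)) = √(2 × 1.216×10^5 / (0.526 × 31.4 × 1.62))
V_stall = √9093 = 95.4 m/s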